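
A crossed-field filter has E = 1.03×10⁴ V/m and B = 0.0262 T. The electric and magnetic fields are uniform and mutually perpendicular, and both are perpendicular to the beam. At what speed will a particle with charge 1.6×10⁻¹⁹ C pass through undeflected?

v = 3.93×10⁵ m/s

Zero net Lorentz force requires |qE| = |q v×B|, i.e. E = vB.
v = E/B = 1.03×10⁴/0.0262 = 3.93×10⁵ m/s.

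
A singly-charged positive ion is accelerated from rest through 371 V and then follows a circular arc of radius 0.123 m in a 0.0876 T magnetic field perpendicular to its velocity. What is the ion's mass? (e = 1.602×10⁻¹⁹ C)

Combine |q|V = ½mv² and r = mv/(|q|B): eliminate v to get m = qB²r²/(2V).
m = (1.602×10⁻¹⁹)(0.0876)²(0.123)²/(2·371) ≈ 2.51×10⁻²⁶ kg.

m ≈ 2.51×10⁻²⁶ kg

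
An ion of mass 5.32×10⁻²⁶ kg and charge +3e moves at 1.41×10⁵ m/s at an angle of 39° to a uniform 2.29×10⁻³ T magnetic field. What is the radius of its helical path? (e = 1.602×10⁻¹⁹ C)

r ≈ 4.29 m

v⊥ = v sinθ = 1.41×10⁵·sin39° ≈ 8.873×10⁴ m/s.
r = m v⊥/(|q|B) = (5.32×10⁻²⁶)(8.873×10⁴)/((4.806×10⁻¹⁹)(2.29×10⁻³)) ≈ 4.29 m.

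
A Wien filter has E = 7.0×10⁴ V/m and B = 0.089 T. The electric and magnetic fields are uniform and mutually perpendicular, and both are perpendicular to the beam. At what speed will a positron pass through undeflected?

v = 7.9×10⁵ m/s

Straight-line motion ⇒ electric and magnetic forces cancel, so E = vB.
v = E/B = 7.0×10⁴/0.089 = 7.9×10⁵ m/s.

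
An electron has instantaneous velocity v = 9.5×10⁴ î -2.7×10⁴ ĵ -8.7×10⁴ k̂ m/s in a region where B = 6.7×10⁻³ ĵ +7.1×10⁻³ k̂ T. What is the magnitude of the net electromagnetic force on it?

|F| ≈ 1.61×10⁻¹⁶ N

v×B = (391, -674, 636) N/C.
F = q v×B = (−1.602×10⁻¹⁹ C)·(391, -674, 636) = (-6.27×10⁻¹⁷, 1.08×10⁻¹⁶, -1.02×10⁻¹⁶) N.
|F| = 1.61×10⁻¹⁶ N.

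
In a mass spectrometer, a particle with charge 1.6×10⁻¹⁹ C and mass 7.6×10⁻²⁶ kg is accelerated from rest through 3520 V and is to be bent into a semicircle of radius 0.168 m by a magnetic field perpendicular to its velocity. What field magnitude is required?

B ≈ 0.344 T

v = √(2|q|V/m) = √(2·1.6×10⁻¹⁹·3520/7.6×10⁻²⁶) ≈ 1.217×10⁵ m/s.
B = mv/(|q|r) = (7.6×10⁻²⁶)(1.217×10⁵)/((1.6×10⁻¹⁹)(0.168)) ≈ 0.344 T.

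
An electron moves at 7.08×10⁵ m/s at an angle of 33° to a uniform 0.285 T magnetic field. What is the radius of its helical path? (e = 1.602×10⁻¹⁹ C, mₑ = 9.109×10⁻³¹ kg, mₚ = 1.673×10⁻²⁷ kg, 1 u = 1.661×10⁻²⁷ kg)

v⊥ = v sinθ = 7.08×10⁵·sin33° ≈ 3.856×10⁵ m/s.
r = m v⊥/(|q|B) = (9.109×10⁻³¹)(3.856×10⁵)/((1.602×10⁻¹⁹)(0.285)) ≈ 7.69×10⁻⁶ m.

r ≈ 7.69×10⁻⁶ m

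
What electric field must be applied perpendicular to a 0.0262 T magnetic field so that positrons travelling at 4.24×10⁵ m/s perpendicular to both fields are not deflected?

E = 1.11×10⁴ V/m

For straight-line motion qE = qvB, so E = vB.
E = 4.24×10⁵ × 0.0262 = 1.11×10⁴ V/m.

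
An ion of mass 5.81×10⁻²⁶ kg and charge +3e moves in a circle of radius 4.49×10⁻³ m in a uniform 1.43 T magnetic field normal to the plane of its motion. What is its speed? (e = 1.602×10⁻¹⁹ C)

v ≈ 5.31×10⁴ m/s

From |q|vB = mv²/r, v = |q|Br/m.
v = (4.806×10⁻¹⁹)(1.43)(4.49×10⁻³)/5.81×10⁻²⁶ ≈ 5.31×10⁴ m/s.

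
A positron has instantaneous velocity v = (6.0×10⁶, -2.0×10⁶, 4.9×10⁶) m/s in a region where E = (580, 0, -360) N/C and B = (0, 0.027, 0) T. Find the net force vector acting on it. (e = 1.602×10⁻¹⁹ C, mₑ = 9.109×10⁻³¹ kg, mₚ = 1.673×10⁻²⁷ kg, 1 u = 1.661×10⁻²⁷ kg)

v×B = (-1.32×10⁵, 0, 1.62×10⁵) N/C.
E + v×B = (-1.32×10⁵, 0, 1.62×10⁵) N/C.
F = q(E + v×B) = (1.602×10⁻¹⁹ C)·(-1.32×10⁵, 0, 1.62×10⁵) = (-2.11×10⁻¹⁴, 0, 2.59×10⁻¹⁴) N.

F ≈ (-2.11×10⁻¹⁴, 0, 2.59×10⁻¹⁴) N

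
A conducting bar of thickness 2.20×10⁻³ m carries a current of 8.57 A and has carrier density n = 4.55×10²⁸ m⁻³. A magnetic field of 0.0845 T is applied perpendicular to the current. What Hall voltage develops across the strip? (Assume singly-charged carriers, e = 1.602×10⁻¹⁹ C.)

V_H ≈ 4.52×10⁻⁸ V

V_H = IB/(n e t).
V_H = (8.57)(0.0845)/((4.55×10²⁸)(1.602×10⁻¹⁹)(2.20×10⁻³)) ≈ 4.52×10⁻⁸ V.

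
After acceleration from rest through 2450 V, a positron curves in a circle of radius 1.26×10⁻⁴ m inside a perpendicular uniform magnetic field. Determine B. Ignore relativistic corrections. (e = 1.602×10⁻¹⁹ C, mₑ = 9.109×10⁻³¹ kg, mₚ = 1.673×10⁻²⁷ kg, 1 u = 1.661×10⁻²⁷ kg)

v = √(2|q|V/m) = √(2·1.602×10⁻¹⁹·2450/9.109×10⁻³¹) ≈ 2.936×10⁷ m/s.
B = mv/(|q|r) = (9.109×10⁻³¹)(2.936×10⁷)/((1.602×10⁻¹⁹)(1.26×10⁻⁴)) ≈ 1.32 T.

B ≈ 1.32 T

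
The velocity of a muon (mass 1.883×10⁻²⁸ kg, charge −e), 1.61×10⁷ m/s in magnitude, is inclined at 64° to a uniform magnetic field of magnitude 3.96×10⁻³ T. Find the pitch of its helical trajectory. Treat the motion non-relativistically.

v∥ = v cosθ = 1.61×10⁷·cos64° ≈ 7.058×10⁶ m/s.
T = 2πm/(|q|B) = 2π(1.883×10⁻²⁸)/((1.602×10⁻¹⁹)(3.96×10⁻³)) ≈ 1.865×10⁻⁶ s.
pitch = v∥ T = (7.058×10⁶)(1.865×10⁻⁶) ≈ 13.2 m.

p ≈ 13.2 m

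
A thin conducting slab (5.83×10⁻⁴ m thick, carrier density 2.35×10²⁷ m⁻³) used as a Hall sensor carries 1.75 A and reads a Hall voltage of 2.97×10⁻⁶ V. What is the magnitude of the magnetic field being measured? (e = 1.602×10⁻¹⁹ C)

From V_H = IB/(n e t), B = V_H n e t / I.
B = (2.97×10⁻⁶)(2.35×10²⁷)(1.602×10⁻¹⁹)(5.83×10⁻⁴)/1.75 ≈ 0.372 T.

B ≈ 0.372 T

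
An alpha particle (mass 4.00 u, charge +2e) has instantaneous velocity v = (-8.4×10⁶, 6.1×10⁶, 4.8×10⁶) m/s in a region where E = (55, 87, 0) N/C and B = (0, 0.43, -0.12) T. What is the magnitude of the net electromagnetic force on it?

|F| ≈ 1.50×10⁻¹² N

v×B = (-2.80×10⁶, -1.01×10⁶, -3.61×10⁶) N/C.
E + v×B = (-2.80×10⁶, -1.01×10⁶, -3.61×10⁶) N/C.
F = q(E + v×B) = (3.204×10⁻¹⁹ C)·(-2.80×10⁶, -1.01×10⁶, -3.61×10⁶) = (-8.96×10⁻¹³, -3.23×10⁻¹³, -1.16×10⁻¹²) N.
|F| = 1.50×10⁻¹² N.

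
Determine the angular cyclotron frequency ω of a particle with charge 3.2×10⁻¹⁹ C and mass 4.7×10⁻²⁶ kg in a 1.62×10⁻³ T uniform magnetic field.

ω ≈ 1.10×10⁴ rad/s

ω = |q|B/m.
ω = (3.2×10⁻¹⁹)(1.62×10⁻³)/4.7×10⁻²⁶ ≈ 1.10×10⁴ rad/s.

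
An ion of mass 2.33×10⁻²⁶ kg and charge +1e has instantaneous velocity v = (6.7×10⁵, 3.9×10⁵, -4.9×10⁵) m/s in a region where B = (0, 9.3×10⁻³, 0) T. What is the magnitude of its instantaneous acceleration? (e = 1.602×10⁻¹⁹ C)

v×B = (4560, 0, 6230) N/C.
F = q v×B = (1.602×10⁻¹⁹ C)·(4560, 0, 6230) = (7.30×10⁻¹⁶, 0, 9.98×10⁻¹⁶) N.
|a| = |F|/m = 1.237×10⁻¹⁵/2.33×10⁻²⁶ ≈ 5.31×10¹⁰ m/s².

|a| ≈ 5.31×10¹⁰ m/s²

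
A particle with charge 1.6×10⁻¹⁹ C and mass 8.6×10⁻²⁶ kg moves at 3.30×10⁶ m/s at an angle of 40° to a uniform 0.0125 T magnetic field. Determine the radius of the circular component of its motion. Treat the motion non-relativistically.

r ≈ 91.2 m

v⊥ = v sinθ = 3.30×10⁶·sin40° ≈ 2.121×10⁶ m/s.
r = m v⊥/(|q|B) = (8.6×10⁻²⁶)(2.121×10⁶)/((1.6×10⁻¹⁹)(0.0125)) ≈ 91.2 m.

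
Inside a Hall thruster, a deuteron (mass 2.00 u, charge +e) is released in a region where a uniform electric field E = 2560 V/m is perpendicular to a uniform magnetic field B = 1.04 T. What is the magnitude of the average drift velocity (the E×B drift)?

In crossed fields the guiding centre drifts at v_d = |E×B|/B² = E/B, independent of charge and mass.
v_d = 2560/1.04 = 2460 m/s.

v_d ≈ 2460 m/s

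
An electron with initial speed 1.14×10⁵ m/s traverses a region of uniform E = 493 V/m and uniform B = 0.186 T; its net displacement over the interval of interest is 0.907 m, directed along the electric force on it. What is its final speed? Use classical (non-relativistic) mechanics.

v_f ≈ 1.25×10⁷ m/s

B does no work; ΔKE = |q|E d.
½mv_f² = ½mv₀² + |q|Ed = ½(9.109×10⁻³¹)(1.14×10⁵)² + (1.602×10⁻¹⁹)(493)(0.907) ≈ 5.919×10⁻²¹ J + 7.163×10⁻¹⁷ J ≈ 7.164×10⁻¹⁷ J.
v_f = √(2·7.164×10⁻¹⁷/9.109×10⁻³¹) ≈ 1.25×10⁷ m/s.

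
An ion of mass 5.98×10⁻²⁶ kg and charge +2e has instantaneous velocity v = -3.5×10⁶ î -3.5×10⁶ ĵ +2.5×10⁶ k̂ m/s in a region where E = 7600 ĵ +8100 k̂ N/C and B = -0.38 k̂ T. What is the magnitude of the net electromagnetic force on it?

v×B = (1.33×10⁶, -1.33×10⁶, 0) N/C.
E + v×B = (1.33×10⁶, -1.32×10⁶, 8100) N/C.
F = q(E + v×B) = (3.204×10⁻¹⁹ C)·(1.33×10⁶, -1.32×10⁶, 8100) = (4.26×10⁻¹³, -4.24×10⁻¹³, 2.60×10⁻¹⁵) N.
|F| = 6.01×10⁻¹³ N.

|F| ≈ 6.01×10⁻¹³ N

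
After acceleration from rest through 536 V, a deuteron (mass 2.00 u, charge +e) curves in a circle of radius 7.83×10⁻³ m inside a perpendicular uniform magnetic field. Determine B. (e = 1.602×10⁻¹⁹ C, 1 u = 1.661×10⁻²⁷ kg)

v = √(2|q|V/m) = √(2·1.602×10⁻¹⁹·536/3.322×10⁻²⁷) ≈ 2.274×10⁵ m/s.
B = mv/(|q|r) = (3.322×10⁻²⁷)(2.274×10⁵)/((1.602×10⁻¹⁹)(7.83×10⁻³)) ≈ 0.602 T.

B ≈ 0.602 T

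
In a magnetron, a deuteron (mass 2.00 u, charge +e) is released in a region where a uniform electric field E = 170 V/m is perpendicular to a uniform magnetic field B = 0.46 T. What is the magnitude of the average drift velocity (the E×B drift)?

The steady drift has the magnetic force balancing the electric force, so v_d = E/B.
v_d = 170/0.46 = 370 m/s.

v_d ≈ 370 m/s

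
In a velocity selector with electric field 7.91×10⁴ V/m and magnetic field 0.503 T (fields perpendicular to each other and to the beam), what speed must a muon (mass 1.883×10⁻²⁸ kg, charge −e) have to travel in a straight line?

Zero net Lorentz force requires |qE| = |q v×B|, i.e. E = vB.
v = E/B = 7.91×10⁴/0.503 = 1.57×10⁵ m/s.

v = 1.57×10⁵ m/s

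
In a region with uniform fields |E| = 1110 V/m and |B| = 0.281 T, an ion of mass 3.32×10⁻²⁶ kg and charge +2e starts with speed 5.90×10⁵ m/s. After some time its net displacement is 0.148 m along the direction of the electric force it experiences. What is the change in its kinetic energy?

The magnetic force is always ⟂ v and does no work; only the electric force changes KE.
ΔKE = F_E · d = |q|E d = (3.204×10⁻¹⁹)(1110)(0.148) ≈ 5.26×10⁻¹⁷ J.

ΔKE ≈ 5.26×10⁻¹⁷ J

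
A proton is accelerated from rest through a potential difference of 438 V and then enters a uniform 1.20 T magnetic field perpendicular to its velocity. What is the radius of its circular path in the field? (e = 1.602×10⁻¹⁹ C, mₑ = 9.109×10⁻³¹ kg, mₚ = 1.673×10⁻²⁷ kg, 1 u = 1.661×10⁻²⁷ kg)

Acceleration: |q|V = ½mv² ⇒ v = √(2|q|V/m) = √(2·1.602×10⁻¹⁹·438/1.673×10⁻²⁷) ≈ 2.896×10⁵ m/s.
In the field: r = mv/(|q|B) = (1.673×10⁻²⁷)(2.896×10⁵)/((1.602×10⁻¹⁹)(1.20)) ≈ 2.52×10⁻³ m.

r ≈ 2.52×10⁻³ m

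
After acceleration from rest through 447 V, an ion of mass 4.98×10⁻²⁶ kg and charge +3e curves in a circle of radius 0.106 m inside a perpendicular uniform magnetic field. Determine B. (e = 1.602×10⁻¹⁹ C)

B ≈ 0.0908 T

v = √(2|q|V/m) = √(2·4.806×10⁻¹⁹·447/4.98×10⁻²⁶) ≈ 9.289×10⁴ m/s.
B = mv/(|q|r) = (4.98×10⁻²⁶)(9.289×10⁴)/((4.806×10⁻¹⁹)(0.106)) ≈ 0.0908 T.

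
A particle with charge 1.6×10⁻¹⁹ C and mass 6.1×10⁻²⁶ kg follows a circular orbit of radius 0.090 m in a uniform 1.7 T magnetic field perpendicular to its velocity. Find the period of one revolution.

The cyclotron period depends only on m, q, B: T = 2πm/(|q|B).
T = 2π(6.1×10⁻²⁶)/((1.6×10⁻¹⁹)(1.7)) ≈ 1.4×10⁻⁶ s.

T ≈ 1.4×10⁻⁶ s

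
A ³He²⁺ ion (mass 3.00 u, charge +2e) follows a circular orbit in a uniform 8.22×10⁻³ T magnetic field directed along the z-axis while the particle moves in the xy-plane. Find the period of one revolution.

T ≈ 1.19×10⁻⁵ s

The cyclotron period depends only on m, q, B: T = 2πm/(|q|B).
T = 2π(4.983×10⁻²⁷)/((3.204×10⁻¹⁹)(8.22×10⁻³)) ≈ 1.19×10⁻⁵ s.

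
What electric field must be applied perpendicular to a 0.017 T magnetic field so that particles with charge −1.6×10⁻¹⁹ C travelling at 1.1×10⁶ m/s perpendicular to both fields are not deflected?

For straight-line motion qE = qvB, so E = vB.
E = 1.1×10⁶ × 0.017 = 1.9×10⁴ V/m.

E = 1.9×10⁴ V/m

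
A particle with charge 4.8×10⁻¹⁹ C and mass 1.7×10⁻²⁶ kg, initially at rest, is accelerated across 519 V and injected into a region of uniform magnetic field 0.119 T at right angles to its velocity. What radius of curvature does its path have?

Acceleration: |q|V = ½mv² ⇒ v = √(2|q|V/m) = √(2·4.8×10⁻¹⁹·519/1.7×10⁻²⁶) ≈ 1.712×10⁵ m/s.
In the field: r = mv/(|q|B) = (1.7×10⁻²⁶)(1.712×10⁵)/((4.8×10⁻¹⁹)(0.119)) ≈ 0.0510 m.

r ≈ 0.0510 m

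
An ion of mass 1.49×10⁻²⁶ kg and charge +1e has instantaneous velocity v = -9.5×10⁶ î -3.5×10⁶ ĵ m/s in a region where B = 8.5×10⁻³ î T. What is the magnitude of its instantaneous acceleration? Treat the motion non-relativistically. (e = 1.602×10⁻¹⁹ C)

|a| ≈ 3.20×10¹¹ m/s²

v×B = (0, 0, 2.98×10⁴) N/C.
F = q v×B = (1.602×10⁻¹⁹ C)·(0, 0, 2.98×10⁴) = (0, 0, 4.77×10⁻¹⁵) N.
|a| = |F|/m = 4.766×10⁻¹⁵/1.49×10⁻²⁶ ≈ 3.20×10¹¹ m/s².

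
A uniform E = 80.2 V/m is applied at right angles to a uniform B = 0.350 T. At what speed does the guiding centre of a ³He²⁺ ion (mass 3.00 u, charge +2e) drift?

The E×B drift speed is v_d = E/B.
v_d = 80.2/0.350 = 229 m/s.

v_d ≈ 229 m/s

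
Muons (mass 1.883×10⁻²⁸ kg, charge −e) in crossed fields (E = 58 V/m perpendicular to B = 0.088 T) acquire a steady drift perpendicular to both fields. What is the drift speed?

The steady drift has the magnetic force balancing the electric force, so v_d = E/B.
v_d = 58/0.088 = 660 m/s.

v_d ≈ 660 m/s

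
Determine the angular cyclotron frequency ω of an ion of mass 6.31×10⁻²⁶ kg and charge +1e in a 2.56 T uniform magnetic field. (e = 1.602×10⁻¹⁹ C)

ω = |q|B/m.
ω = (1.602×10⁻¹⁹)(2.56)/6.31×10⁻²⁶ ≈ 6.50×10⁶ rad/s.

ω ≈ 6.50×10⁶ rad/s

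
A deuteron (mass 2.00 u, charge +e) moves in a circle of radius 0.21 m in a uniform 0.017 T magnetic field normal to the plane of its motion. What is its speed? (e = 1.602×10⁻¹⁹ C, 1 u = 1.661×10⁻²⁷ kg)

v ≈ 1.7×10⁵ m/s

From |q|vB = mv²/r, v = |q|Br/m.
v = (1.602×10⁻¹⁹)(0.017)(0.21)/3.322×10⁻²⁷ ≈ 1.7×10⁵ m/s.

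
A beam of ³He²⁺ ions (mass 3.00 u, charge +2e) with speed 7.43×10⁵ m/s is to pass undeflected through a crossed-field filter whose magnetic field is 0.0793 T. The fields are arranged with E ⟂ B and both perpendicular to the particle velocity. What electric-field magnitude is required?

E = 5.89×10⁴ V/m

For straight-line motion qE = qvB, so E = vB.
E = 7.43×10⁵ × 0.0793 = 5.89×10⁴ V/m.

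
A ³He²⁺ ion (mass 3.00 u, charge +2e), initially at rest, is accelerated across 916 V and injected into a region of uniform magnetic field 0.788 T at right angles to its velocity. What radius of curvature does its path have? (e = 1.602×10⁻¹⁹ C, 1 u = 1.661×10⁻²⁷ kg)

r ≈ 6.77×10⁻³ m

Acceleration: |q|V = ½mv² ⇒ v = √(2|q|V/m) = √(2·3.204×10⁻¹⁹·916/4.983×10⁻²⁷) ≈ 3.432×10⁵ m/s.
In the field: r = mv/(|q|B) = (4.983×10⁻²⁷)(3.432×10⁵)/((3.204×10⁻¹⁹)(0.788)) ≈ 6.77×10⁻³ m.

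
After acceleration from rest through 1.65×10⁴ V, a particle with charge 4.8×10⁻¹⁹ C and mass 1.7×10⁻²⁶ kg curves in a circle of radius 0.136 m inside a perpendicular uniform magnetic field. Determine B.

v = √(2|q|V/m) = √(2·4.8×10⁻¹⁹·1.65×10⁴/1.7×10⁻²⁶) ≈ 9.653×10⁵ m/s.
B = mv/(|q|r) = (1.7×10⁻²⁶)(9.653×10⁵)/((4.8×10⁻¹⁹)(0.136)) ≈ 0.251 T.

B ≈ 0.251 T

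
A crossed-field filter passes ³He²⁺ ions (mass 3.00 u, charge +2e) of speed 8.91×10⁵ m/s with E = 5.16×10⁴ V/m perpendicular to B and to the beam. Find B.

B = 0.0579 T

Balance of forces in the selector: qE = qvB ⇒ B = E/v.
B = 5.16×10⁴/8.91×10⁵ = 0.0579 T.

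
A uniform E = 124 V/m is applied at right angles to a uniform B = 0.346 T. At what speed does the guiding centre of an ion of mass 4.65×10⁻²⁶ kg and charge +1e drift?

In crossed fields the guiding centre drifts at v_d = |E×B|/B² = E/B, independent of charge and mass.
v_d = 124/0.346 = 358 m/s.

v_d ≈ 358 m/s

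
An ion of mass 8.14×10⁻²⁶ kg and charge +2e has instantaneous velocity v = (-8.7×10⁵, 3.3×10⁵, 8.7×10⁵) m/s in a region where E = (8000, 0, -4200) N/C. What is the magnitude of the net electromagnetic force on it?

Only an electric field acts, so F = qE = (3.204×10⁻¹⁹ C)·(8000, 0, -4200) = (2.56×10⁻¹⁵, 0, -1.35×10⁻¹⁵) N.
|F| = 2.89×10⁻¹⁵ N.

|F| ≈ 2.89×10⁻¹⁵ N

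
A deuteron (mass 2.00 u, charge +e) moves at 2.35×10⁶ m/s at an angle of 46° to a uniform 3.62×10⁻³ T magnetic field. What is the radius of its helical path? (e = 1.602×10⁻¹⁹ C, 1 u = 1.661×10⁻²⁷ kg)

v⊥ = v sinθ = 2.35×10⁶·sin46° ≈ 1.690×10⁶ m/s.
r = m v⊥/(|q|B) = (3.322×10⁻²⁷)(1.690×10⁶)/((1.602×10⁻¹⁹)(3.62×10⁻³)) ≈ 9.68 m.

r ≈ 9.68 m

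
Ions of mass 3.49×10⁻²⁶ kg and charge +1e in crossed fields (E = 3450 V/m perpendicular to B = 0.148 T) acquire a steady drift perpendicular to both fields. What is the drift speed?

In crossed fields the guiding centre drifts at v_d = |E×B|/B² = E/B, independent of charge and mass.
v_d = 3450/0.148 = 2.33×10⁴ m/s.

v_d ≈ 2.33×10⁴ m/s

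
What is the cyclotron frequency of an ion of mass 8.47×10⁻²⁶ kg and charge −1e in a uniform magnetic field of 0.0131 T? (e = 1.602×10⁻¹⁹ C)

f = |q|B/(2πm).
f = (1.602×10⁻¹⁹)(0.0131)/(2π·8.47×10⁻²⁶) ≈ 3940 Hz.

f ≈ 3940 Hz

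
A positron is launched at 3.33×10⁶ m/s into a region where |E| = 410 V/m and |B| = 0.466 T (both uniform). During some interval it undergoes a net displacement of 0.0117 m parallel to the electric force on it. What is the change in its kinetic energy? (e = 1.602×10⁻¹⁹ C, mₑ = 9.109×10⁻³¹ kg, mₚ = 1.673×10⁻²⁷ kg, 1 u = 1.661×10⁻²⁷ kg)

ΔKE ≈ 7.68×10⁻¹⁹ J

The magnetic force is always ⟂ v and does no work; only the electric force changes KE.
ΔKE = F_E · d = |q|E d = (1.602×10⁻¹⁹)(410)(0.0117) ≈ 7.68×10⁻¹⁹ J.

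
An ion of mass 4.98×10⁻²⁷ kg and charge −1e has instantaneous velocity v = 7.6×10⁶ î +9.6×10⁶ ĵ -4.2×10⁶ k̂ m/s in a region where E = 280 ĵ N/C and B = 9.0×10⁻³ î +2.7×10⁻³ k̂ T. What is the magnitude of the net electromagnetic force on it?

|F| ≈ 1.72×10⁻¹⁴ N

v×B = (2.59×10⁴, -5.83×10⁴, -8.64×10⁴) N/C.
E + v×B = (2.59×10⁴, -5.80×10⁴, -8.64×10⁴) N/C.
F = q(E + v×B) = (−1.602×10⁻¹⁹ C)·(2.59×10⁴, -5.80×10⁴, -8.64×10⁴) = (-4.15×10⁻¹⁵, 9.30×10⁻¹⁵, 1.38×10⁻¹⁴) N.
|F| = 1.72×10⁻¹⁴ N.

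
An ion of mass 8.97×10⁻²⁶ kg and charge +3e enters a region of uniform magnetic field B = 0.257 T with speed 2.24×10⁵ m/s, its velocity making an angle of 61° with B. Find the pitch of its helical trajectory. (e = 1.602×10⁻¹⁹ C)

p ≈ 0.496 m

v∥ = v cosθ = 2.24×10⁵·cos61° ≈ 1.086×10⁵ m/s.
T = 2πm/(|q|B) = 2π(8.97×10⁻²⁶)/((4.806×10⁻¹⁹)(0.257)) ≈ 4.563×10⁻⁶ s.
pitch = v∥ T = (1.086×10⁵)(4.563×10⁻⁶) ≈ 0.496 m.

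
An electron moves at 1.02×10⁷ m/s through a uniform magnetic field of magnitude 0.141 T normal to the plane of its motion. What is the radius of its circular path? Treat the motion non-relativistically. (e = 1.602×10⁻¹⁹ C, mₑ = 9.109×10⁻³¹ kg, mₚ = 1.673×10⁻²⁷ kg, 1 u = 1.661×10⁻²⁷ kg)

The magnetic force provides the centripetal force: |q|vB = mv²/r.
r = mv/(|q|B) = (9.109×10⁻³¹)(1.02×10⁷)/((1.602×10⁻¹⁹)(0.141)) ≈ 4.11×10⁻⁴ m.

r ≈ 4.11×10⁻⁴ m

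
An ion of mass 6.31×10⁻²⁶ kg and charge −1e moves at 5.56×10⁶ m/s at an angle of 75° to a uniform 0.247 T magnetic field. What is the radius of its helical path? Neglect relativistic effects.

r ≈ 8.56 m

v⊥ = v sinθ = 5.56×10⁶·sin75° ≈ 5.371×10⁶ m/s.
r = m v⊥/(|q|B) = (6.31×10⁻²⁶)(5.371×10⁶)/((1.602×10⁻¹⁹)(0.247)) ≈ 8.56 m.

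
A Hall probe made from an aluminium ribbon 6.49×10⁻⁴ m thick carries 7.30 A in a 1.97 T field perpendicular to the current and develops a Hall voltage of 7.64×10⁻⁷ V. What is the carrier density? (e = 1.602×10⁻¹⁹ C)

n ≈ 1.81×10²⁹ m⁻³

From V_H = IB/(n e t), n = IB/(V_H e t).
n = (7.30)(1.97)/((7.64×10⁻⁷)(1.602×10⁻¹⁹)(6.49×10⁻⁴)) ≈ 1.81×10²⁹ m⁻³.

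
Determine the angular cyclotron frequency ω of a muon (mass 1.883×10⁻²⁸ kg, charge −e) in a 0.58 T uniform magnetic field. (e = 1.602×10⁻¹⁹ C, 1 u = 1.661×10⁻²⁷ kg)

ω ≈ 4.9×10⁸ rad/s

ω = |q|B/m.
ω = (1.602×10⁻¹⁹)(0.58)/1.883×10⁻²⁸ ≈ 4.9×10⁸ rad/s.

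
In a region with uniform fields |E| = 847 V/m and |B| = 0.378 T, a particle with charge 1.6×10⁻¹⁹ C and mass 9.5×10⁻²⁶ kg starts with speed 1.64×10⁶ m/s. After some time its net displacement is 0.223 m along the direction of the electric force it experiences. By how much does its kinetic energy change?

The magnetic force is always ⟂ v and does no work; only the electric force changes KE.
ΔKE = F_E · d = |q|E d = (1.6×10⁻¹⁹)(847)(0.223) ≈ 3.02×10⁻¹⁷ J.

ΔKE ≈ 3.02×10⁻¹⁷ J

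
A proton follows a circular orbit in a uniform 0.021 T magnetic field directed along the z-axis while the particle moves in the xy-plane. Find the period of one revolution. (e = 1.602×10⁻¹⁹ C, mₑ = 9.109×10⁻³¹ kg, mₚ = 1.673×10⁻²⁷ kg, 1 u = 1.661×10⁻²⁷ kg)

The cyclotron period depends only on m, q, B: T = 2πm/(|q|B).
T = 2π(1.673×10⁻²⁷)/((1.602×10⁻¹⁹)(0.021)) ≈ 3.1×10⁻⁶ s.

T ≈ 3.1×10⁻⁶ s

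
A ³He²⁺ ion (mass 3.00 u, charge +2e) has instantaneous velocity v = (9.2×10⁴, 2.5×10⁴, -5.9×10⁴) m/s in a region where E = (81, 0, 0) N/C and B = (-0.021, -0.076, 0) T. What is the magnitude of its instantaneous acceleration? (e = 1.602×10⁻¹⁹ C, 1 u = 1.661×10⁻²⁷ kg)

|a| ≈ 5.09×10¹¹ m/s²

v×B = (-4480, 1240, -6470) N/C.
E + v×B = (-4400, 1240, -6470) N/C.
F = q(E + v×B) = (3.204×10⁻¹⁹ C)·(-4400, 1240, -6470) = (-1.41×10⁻¹⁵, 3.97×10⁻¹⁶, -2.07×10⁻¹⁵) N.
|a| = |F|/m = 2.538×10⁻¹⁵/4.983×10⁻²⁷ ≈ 5.09×10¹¹ m/s².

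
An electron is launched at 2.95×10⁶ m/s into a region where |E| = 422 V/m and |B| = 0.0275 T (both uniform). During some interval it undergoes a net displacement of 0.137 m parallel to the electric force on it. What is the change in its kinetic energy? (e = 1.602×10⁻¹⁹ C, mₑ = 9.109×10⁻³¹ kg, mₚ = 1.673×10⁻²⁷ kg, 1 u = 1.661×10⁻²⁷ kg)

The magnetic force is always ⟂ v and does no work; only the electric force changes KE.
ΔKE = F_E · d = |q|E d = (1.602×10⁻¹⁹)(422)(0.137) ≈ 9.26×10⁻¹⁸ J.

ΔKE ≈ 9.26×10⁻¹⁸ J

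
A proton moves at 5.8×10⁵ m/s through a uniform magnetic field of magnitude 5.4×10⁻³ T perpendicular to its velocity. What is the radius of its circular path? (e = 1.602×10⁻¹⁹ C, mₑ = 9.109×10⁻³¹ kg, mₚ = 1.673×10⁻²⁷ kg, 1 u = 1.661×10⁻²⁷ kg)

The magnetic force provides the centripetal force: |q|vB = mv²/r.
r = mv/(|q|B) = (1.673×10⁻²⁷)(5.8×10⁵)/((1.602×10⁻¹⁹)(5.4×10⁻³)) ≈ 1.1 m.

r ≈ 1.1 m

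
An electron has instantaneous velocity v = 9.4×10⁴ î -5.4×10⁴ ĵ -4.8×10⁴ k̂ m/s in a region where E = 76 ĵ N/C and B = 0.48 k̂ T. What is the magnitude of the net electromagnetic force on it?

v×B = (-2.59×10⁴, -4.51×10⁴, 0) N/C.
E + v×B = (-2.59×10⁴, -4.50×10⁴, 0) N/C.
F = q(E + v×B) = (−1.602×10⁻¹⁹ C)·(-2.59×10⁴, -4.50×10⁴, 0) = (4.15×10⁻¹⁵, 7.22×10⁻¹⁵, 0) N.
|F| = 8.33×10⁻¹⁵ N.

|F| ≈ 8.33×10⁻¹⁵ N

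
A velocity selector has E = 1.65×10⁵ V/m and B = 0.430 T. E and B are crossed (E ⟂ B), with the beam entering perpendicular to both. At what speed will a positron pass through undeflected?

v = 3.84×10⁵ m/s

Straight-line motion ⇒ electric and magnetic forces cancel, so E = vB.
v = E/B = 1.65×10⁵/0.430 = 3.84×10⁵ m/s.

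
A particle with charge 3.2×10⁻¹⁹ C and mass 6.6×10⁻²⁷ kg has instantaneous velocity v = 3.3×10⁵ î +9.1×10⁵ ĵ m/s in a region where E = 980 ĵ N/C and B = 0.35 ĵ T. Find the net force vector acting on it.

F ≈ (0, 3.14×10⁻¹⁶, 3.70×10⁻¹⁴) N

v×B = (0, 0, 1.15×10⁵) N/C.
E + v×B = (0, 980, 1.15×10⁵) N/C.
F = q(E + v×B) = (3.2×10⁻¹⁹ C)·(0, 980, 1.15×10⁵) = (0, 3.14×10⁻¹⁶, 3.70×10⁻¹⁴) N.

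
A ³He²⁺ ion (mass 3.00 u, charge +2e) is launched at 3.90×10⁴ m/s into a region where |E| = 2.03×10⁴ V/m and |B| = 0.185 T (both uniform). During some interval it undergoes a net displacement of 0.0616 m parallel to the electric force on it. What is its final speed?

B does no work; ΔKE = |q|E d.
½mv_f² = ½mv₀² + |q|Ed = ½(4.983×10⁻²⁷)(3.90×10⁴)² + (3.204×10⁻¹⁹)(2.03×10⁴)(0.0616) ≈ 3.790×10⁻¹⁸ J + 4.007×10⁻¹⁶ J ≈ 4.044×10⁻¹⁶ J.
v_f = √(2·4.044×10⁻¹⁶/4.983×10⁻²⁷) ≈ 4.03×10⁵ m/s.

v_f ≈ 4.03×10⁵ m/s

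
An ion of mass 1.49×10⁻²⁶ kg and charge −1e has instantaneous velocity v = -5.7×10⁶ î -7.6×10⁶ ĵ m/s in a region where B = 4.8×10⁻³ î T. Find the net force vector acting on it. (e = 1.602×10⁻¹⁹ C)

F ≈ (0, 0, -5.84×10⁻¹⁵) N

v×B = (0, 0, 3.65×10⁴) N/C.
F = q v×B = (−1.602×10⁻¹⁹ C)·(0, 0, 3.65×10⁴) = (0, 0, -5.84×10⁻¹⁵) N.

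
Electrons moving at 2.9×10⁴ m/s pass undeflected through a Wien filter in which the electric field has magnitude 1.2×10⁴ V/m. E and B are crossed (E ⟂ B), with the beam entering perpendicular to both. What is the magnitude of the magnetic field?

Balance of forces in the selector: qE = qvB ⇒ B = E/v.
B = 1.2×10⁴/2.9×10⁴ = 0.41 T.

B = 0.41 T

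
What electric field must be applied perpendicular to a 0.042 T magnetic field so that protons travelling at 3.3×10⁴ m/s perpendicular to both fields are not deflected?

For straight-line motion qE = qvB, so E = vB.
E = 3.3×10⁴ × 0.042 = 1400 V/m.

E = 1400 V/m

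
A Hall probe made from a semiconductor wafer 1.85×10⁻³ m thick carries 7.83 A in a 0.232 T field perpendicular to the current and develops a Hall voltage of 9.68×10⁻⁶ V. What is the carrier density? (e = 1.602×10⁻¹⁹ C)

From V_H = IB/(n e t), n = IB/(V_H e t).
n = (7.83)(0.232)/((9.68×10⁻⁶)(1.602×10⁻¹⁹)(1.85×10⁻³)) ≈ 6.33×10²⁶ m⁻³.

n ≈ 6.33×10²⁶ m⁻³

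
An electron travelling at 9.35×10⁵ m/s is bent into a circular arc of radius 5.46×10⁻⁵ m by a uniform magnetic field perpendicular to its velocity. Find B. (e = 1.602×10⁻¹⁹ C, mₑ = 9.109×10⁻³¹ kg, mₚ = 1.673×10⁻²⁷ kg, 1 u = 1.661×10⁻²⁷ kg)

From |q|vB = mv²/r, B = mv/(|q|r).
B = (9.109×10⁻³¹)(9.35×10⁵)/((1.602×10⁻¹⁹)(5.46×10⁻⁵)) ≈ 0.0974 T.

B ≈ 0.0974 T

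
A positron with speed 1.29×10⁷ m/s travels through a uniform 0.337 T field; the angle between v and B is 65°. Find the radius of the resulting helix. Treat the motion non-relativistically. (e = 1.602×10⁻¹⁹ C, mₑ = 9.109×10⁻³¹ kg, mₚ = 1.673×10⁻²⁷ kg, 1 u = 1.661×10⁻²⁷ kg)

v⊥ = v sinθ = 1.29×10⁷·sin65° ≈ 1.169×10⁷ m/s.
r = m v⊥/(|q|B) = (9.109×10⁻³¹)(1.169×10⁷)/((1.602×10⁻¹⁹)(0.337)) ≈ 1.97×10⁻⁴ m.

r ≈ 1.97×10⁻⁴ m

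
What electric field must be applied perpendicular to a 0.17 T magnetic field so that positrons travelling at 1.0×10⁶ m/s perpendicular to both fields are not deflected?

For straight-line motion qE = qvB, so E = vB.
E = 1.0×10⁶ × 0.17 = 1.7×10⁵ V/m.

E = 1.7×10⁵ V/m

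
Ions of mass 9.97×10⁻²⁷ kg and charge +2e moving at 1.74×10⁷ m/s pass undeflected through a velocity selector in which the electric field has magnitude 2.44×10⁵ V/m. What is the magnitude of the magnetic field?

B = 0.0140 T

Balance of forces in the selector: qE = qvB ⇒ B = E/v.
B = 2.44×10⁵/1.74×10⁷ = 0.0140 T.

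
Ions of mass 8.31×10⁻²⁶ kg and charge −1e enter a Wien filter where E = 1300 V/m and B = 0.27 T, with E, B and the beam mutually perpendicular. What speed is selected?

Straight-line motion ⇒ electric and magnetic forces cancel, so E = vB.
v = E/B = 1300/0.27 = 4800 m/s.
The result is independent of the particle's charge and mass.

v = 4800 m/s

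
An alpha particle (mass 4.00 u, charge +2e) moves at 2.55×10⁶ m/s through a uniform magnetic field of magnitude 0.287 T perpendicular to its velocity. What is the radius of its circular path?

The magnetic force provides the centripetal force: |q|vB = mv²/r.
r = mv/(|q|B) = (6.644×10⁻²⁷)(2.55×10⁶)/((3.204×10⁻¹⁹)(0.287)) ≈ 0.184 m.

r ≈ 0.184 m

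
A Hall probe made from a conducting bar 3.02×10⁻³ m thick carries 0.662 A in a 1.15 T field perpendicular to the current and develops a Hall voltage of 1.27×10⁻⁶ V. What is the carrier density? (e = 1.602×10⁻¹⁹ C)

n ≈ 1.24×10²⁷ m⁻³

From V_H = IB/(n e t), n = IB/(V_H e t).
n = (0.662)(1.15)/((1.27×10⁻⁶)(1.602×10⁻¹⁹)(3.02×10⁻³)) ≈ 1.24×10²⁷ m⁻³.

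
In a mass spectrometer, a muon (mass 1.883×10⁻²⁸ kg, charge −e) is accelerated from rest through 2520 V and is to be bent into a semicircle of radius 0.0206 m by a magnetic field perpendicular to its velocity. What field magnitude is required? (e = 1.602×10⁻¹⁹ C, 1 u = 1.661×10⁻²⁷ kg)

B ≈ 0.118 T

v = √(2|q|V/m) = √(2·1.602×10⁻¹⁹·2520/1.883×10⁻²⁸) ≈ 2.071×10⁶ m/s.
B = mv/(|q|r) = (1.883×10⁻²⁸)(2.071×10⁶)/((1.602×10⁻¹⁹)(0.0206)) ≈ 0.118 T.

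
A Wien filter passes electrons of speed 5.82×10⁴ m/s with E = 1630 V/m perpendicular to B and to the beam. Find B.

Balance of forces in the selector: qE = qvB ⇒ B = E/v.
B = 1630/5.82×10⁴ = 0.0280 T.

B = 0.0280 T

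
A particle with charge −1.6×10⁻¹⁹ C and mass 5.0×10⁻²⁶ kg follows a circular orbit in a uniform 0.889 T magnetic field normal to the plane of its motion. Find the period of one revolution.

T ≈ 2.21×10⁻⁶ s

The cyclotron period depends only on m, q, B: T = 2πm/(|q|B).
T = 2π(5.0×10⁻²⁶)/((1.6×10⁻¹⁹)(0.889)) ≈ 2.21×10⁻⁶ s.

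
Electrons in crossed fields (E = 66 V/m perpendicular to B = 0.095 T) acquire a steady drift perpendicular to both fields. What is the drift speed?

In crossed fields the guiding centre drifts at v_d = |E×B|/B² = E/B, independent of charge and mass.
v_d = 66/0.095 = 690 m/s.

v_d ≈ 690 m/s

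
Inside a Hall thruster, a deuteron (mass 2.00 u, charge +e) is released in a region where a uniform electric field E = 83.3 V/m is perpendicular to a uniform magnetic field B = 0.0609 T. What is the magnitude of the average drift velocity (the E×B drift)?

v_d ≈ 1370 m/s

The E×B drift speed is v_d = E/B.
v_d = 83.3/0.0609 = 1370 m/s.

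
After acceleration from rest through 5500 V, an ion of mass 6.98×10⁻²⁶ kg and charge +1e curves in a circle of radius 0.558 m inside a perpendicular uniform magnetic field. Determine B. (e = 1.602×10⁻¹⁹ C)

v = √(2|q|V/m) = √(2·1.602×10⁻¹⁹·5500/6.98×10⁻²⁶) ≈ 1.589×10⁵ m/s.
B = mv/(|q|r) = (6.98×10⁻²⁶)(1.589×10⁵)/((1.602×10⁻¹⁹)(0.558)) ≈ 0.124 T.

B ≈ 0.124 T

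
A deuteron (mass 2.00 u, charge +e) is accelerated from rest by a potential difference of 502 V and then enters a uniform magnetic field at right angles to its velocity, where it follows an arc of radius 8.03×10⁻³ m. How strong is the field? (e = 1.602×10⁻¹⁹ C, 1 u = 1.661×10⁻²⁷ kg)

B ≈ 0.568 T

v = √(2|q|V/m) = √(2·1.602×10⁻¹⁹·502/3.322×10⁻²⁷) ≈ 2.200×10⁵ m/s.
B = mv/(|q|r) = (3.322×10⁻²⁷)(2.200×10⁵)/((1.602×10⁻¹⁹)(8.03×10⁻³)) ≈ 0.568 T.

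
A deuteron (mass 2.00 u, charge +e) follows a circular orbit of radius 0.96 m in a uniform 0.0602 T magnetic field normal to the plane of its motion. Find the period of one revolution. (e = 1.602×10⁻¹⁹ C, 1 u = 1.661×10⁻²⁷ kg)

The cyclotron period depends only on m, q, B: T = 2πm/(|q|B).
T = 2π(3.322×10⁻²⁷)/((1.602×10⁻¹⁹)(0.0602)) ≈ 2.16×10⁻⁶ s.

T ≈ 2.16×10⁻⁶ s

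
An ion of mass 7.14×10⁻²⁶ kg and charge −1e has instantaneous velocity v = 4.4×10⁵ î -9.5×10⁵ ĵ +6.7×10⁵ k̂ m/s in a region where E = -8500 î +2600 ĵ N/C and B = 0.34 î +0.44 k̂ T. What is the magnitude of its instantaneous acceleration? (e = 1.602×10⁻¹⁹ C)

v×B = (-4.18×10⁵, 3.42×10⁴, 3.23×10⁵) N/C.
E + v×B = (-4.26×10⁵, 3.68×10⁴, 3.23×10⁵) N/C.
F = q(E + v×B) = (−1.602×10⁻¹⁹ C)·(-4.26×10⁵, 3.68×10⁴, 3.23×10⁵) = (6.83×10⁻¹⁴, -5.90×10⁻¹⁵, -5.17×10⁻¹⁴) N.
|a| = |F|/m = 8.591×10⁻¹⁴/7.14×10⁻²⁶ ≈ 1.20×10¹² m/s².

|a| ≈ 1.20×10¹² m/s²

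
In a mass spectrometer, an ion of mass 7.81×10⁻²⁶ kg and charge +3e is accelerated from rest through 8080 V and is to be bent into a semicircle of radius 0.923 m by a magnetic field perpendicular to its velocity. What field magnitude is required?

v = √(2|q|V/m) = √(2·4.806×10⁻¹⁹·8080/7.81×10⁻²⁶) ≈ 3.153×10⁵ m/s.
B = mv/(|q|r) = (7.81×10⁻²⁶)(3.153×10⁵)/((4.806×10⁻¹⁹)(0.923)) ≈ 0.0555 T.

B ≈ 0.0555 T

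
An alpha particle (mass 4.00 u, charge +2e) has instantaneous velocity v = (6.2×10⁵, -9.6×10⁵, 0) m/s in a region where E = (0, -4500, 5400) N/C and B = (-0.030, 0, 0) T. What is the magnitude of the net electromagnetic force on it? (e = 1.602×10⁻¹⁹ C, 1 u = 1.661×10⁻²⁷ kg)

v×B = (0, 0, -2.88×10⁴) N/C.
E + v×B = (0, -4500, -2.34×10⁴) N/C.
F = q(E + v×B) = (3.204×10⁻¹⁹ C)·(0, -4500, -2.34×10⁴) = (0, -1.44×10⁻¹⁵, -7.50×10⁻¹⁵) N.
|F| = 7.63×10⁻¹⁵ N.

|F| ≈ 7.63×10⁻¹⁵ N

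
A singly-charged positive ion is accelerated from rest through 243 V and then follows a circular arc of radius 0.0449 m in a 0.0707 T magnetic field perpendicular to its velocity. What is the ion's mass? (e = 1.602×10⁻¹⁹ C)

Combine |q|V = ½mv² and r = mv/(|q|B): eliminate v to get m = qB²r²/(2V).
m = (1.602×10⁻¹⁹)(0.0707)²(0.0449)²/(2·243) ≈ 3.32×10⁻²⁷ kg.

m ≈ 3.32×10⁻²⁷ kg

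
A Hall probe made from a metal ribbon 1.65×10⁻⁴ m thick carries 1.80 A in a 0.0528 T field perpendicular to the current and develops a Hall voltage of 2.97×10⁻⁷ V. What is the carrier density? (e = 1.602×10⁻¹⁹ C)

From V_H = IB/(n e t), n = IB/(V_H e t).
n = (1.80)(0.0528)/((2.97×10⁻⁷)(1.602×10⁻¹⁹)(1.65×10⁻⁴)) ≈ 1.21×10²⁸ m⁻³.

n ≈ 1.21×10²⁸ m⁻³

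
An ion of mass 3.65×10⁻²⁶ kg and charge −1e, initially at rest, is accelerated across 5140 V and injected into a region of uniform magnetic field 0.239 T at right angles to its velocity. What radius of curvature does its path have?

Acceleration: |q|V = ½mv² ⇒ v = √(2|q|V/m) = √(2·1.602×10⁻¹⁹·5140/3.65×10⁻²⁶) ≈ 2.124×10⁵ m/s.
In the field: r = mv/(|q|B) = (3.65×10⁻²⁶)(2.124×10⁵)/((1.602×10⁻¹⁹)(0.239)) ≈ 0.202 m.

r ≈ 0.202 m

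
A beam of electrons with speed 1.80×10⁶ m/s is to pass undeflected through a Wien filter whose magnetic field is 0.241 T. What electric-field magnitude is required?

E = 4.34×10⁵ V/m

For straight-line motion qE = qvB, so E = vB.
E = 1.80×10⁶ × 0.241 = 4.34×10⁵ V/m.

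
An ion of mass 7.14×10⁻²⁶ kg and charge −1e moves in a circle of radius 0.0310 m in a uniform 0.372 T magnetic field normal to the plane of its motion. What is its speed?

v ≈ 2.59×10⁴ m/s

From |q|vB = mv²/r, v = |q|Br/m.
v = (1.602×10⁻¹⁹)(0.372)(0.0310)/7.14×10⁻²⁶ ≈ 2.59×10⁴ m/s.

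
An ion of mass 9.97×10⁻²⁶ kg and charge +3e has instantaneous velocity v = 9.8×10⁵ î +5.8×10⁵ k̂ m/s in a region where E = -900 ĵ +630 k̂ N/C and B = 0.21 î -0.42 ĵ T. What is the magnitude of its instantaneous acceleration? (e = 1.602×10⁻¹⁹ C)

v×B = (2.44×10⁵, 1.22×10⁵, -4.12×10⁵) N/C.
E + v×B = (2.44×10⁵, 1.21×10⁵, -4.11×10⁵) N/C.
F = q(E + v×B) = (4.806×10⁻¹⁹ C)·(2.44×10⁵, 1.21×10⁵, -4.11×10⁵) = (1.17×10⁻¹³, 5.81×10⁻¹⁴, -1.98×10⁻¹³) N.
|a| = |F|/m = 2.368×10⁻¹³/9.97×10⁻²⁶ ≈ 2.38×10¹² m/s².

|a| ≈ 2.38×10¹² m/s²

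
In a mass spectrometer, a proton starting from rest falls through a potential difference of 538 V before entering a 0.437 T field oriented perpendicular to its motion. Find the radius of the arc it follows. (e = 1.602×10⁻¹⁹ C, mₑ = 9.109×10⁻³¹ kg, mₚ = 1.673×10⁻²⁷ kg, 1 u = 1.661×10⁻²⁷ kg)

Acceleration: |q|V = ½mv² ⇒ v = √(2|q|V/m) = √(2·1.602×10⁻¹⁹·538/1.673×10⁻²⁷) ≈ 3.210×10⁵ m/s.
In the field: r = mv/(|q|B) = (1.673×10⁻²⁷)(3.210×10⁵)/((1.602×10⁻¹⁹)(0.437)) ≈ 7.67×10⁻³ m.

r ≈ 7.67×10⁻³ m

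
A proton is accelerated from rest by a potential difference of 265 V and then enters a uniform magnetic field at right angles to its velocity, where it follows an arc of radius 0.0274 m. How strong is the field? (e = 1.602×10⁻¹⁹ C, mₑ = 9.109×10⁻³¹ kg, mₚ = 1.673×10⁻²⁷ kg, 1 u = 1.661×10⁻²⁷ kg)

B ≈ 0.0859 T

v = √(2|q|V/m) = √(2·1.602×10⁻¹⁹·265/1.673×10⁻²⁷) ≈ 2.253×10⁵ m/s.
B = mv/(|q|r) = (1.673×10⁻²⁷)(2.253×10⁵)/((1.602×10⁻¹⁹)(0.0274)) ≈ 0.0859 T.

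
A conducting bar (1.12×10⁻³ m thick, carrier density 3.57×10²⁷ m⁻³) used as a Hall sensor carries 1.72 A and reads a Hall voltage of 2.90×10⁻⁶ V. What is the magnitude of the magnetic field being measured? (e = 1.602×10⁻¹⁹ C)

From V_H = IB/(n e t), B = V_H n e t / I.
B = (2.90×10⁻⁶)(3.57×10²⁷)(1.602×10⁻¹⁹)(1.12×10⁻³)/1.72 ≈ 1.08 T.

B ≈ 1.08 T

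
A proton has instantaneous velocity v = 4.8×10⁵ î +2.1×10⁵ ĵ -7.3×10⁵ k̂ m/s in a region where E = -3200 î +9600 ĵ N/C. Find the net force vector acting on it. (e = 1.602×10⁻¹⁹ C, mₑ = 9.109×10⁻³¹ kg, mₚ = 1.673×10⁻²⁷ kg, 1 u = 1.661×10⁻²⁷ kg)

Only an electric field acts, so F = qE = (1.602×10⁻¹⁹ C)·(-3200, 9600, 0) = (-5.13×10⁻¹⁶, 1.54×10⁻¹⁵, 0) N.

F ≈ (-5.13×10⁻¹⁶, 1.54×10⁻¹⁵, 0) N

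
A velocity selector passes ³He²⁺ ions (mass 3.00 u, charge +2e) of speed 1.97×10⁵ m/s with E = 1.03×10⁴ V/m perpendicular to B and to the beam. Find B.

B = 0.0523 T

Balance of forces in the selector: qE = qvB ⇒ B = E/v.
B = 1.03×10⁴/1.97×10⁵ = 0.0523 T.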